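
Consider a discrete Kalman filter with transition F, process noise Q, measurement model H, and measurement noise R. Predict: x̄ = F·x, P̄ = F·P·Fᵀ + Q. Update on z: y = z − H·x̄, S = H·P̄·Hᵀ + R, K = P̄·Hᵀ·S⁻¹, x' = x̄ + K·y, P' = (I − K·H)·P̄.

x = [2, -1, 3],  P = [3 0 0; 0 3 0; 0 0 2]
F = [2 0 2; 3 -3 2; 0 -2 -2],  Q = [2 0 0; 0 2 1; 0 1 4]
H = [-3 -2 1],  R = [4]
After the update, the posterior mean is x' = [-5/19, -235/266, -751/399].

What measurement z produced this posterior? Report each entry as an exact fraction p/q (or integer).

x̄ = F·x = [10, 15, -4]
P̄ = F·P·Fᵀ + Q = [22 26 -8; 26 64 11; -8 11 24]
S = H·P̄·Hᵀ + R = [798]
K = P̄·Hᵀ·S⁻¹ = [-3/19; -65/266; 13/399]
x' − x̄ = [-195/19, -4225/266, 845/399] = K·y
y = (KᵀK)⁻¹·Kᵀ·(x' − x̄) = [65]
z = y + H·x̄ = [65] + [-64] = [1]

z = [1]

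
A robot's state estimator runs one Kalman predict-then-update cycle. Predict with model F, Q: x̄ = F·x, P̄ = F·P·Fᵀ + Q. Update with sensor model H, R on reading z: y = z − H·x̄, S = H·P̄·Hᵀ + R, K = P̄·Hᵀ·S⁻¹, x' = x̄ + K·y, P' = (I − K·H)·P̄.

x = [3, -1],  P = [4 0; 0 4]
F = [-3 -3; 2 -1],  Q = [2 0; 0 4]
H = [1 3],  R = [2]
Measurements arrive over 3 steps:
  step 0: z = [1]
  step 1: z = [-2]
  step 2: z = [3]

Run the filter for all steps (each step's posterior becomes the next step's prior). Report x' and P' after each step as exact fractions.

step 0: x̄ = F·x = [-6, 7]
step 0: P̄ = F·P·Fᵀ + Q = [74 -12; -12 24]
step 0: y = z − H·x̄ = [-14]
step 0: S = H·P̄·Hᵀ + R = [220]
step 0: K = P̄·Hᵀ·S⁻¹ = [19/110; 3/11]
step 0: x' = x̄ + K·y = [-463/55, 35/11]
step 0: P' = (I − K·H)·P̄ = [3709/55 -246/11; -246/11 84/11]
step 1: x̄ = F·x = [864/55, -1101/55]
step 1: P̄ = F·P·Fᵀ + Q = [15131/55 -17304/55; -17304/55 20396/55]
step 1: y = z − H·x̄ = [2329/55]
step 1: S = H·P̄·Hᵀ + R = [94981/55]
step 1: K = P̄·Hᵀ·S⁻¹ = [-36781/94981; 43884/94981]
step 1: x' = x̄ + K·y = [-65443/94981, -43059/94981]
step 1: P' = (I − K·H)·P̄ = [1533010/94981 -535524/94981; -535524/94981 207764/94981]
step 2: x̄ = F·x = [325506/94981, -87827/94981]
step 2: P̄ = F·P·Fᵀ + Q = [6217496/94981 -6968196/94981; -6968196/94981 8861824/94981]
step 2: y = z − H·x̄ = [222918/94981]
step 2: S = H·P̄·Hᵀ + R = [44354698/94981]
step 2: K = P̄·Hᵀ·S⁻¹ = [-7343546/22177349; 9808638/22177349]
step 2: x' = x̄ + K·y = [58768086/22177349, 2513681/22177349]
step 2: P' = (I − K·H)·P̄ = [316192112/22177349 -110293068/22177349; -110293068/22177349 43303448/22177349]

step 0: x' = [-463/55, 35/11], P' = [3709/55 -246/11; -246/11 84/11]
step 1: x' = [-65443/94981, -43059/94981], P' = [1533010/94981 -535524/94981; -535524/94981 207764/94981]
step 2: x' = [58768086/22177349, 2513681/22177349], P' = [316192112/22177349 -110293068/22177349; -110293068/22177349 43303448/22177349]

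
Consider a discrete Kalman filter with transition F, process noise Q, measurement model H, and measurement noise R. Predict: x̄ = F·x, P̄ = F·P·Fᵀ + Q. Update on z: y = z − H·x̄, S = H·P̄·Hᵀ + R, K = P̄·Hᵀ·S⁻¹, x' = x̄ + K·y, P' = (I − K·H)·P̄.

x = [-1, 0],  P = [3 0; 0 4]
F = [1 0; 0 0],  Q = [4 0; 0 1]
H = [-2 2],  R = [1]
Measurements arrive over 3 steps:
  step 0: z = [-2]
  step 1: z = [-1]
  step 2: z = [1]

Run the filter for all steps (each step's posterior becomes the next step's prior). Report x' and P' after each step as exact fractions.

step 0: x̄ = F·x = [-1, 0]
step 0: P̄ = F·P·Fᵀ + Q = [7 0; 0 1]
step 0: y = z − H·x̄ = [-4]
step 0: S = H·P̄·Hᵀ + R = [33]
step 0: K = P̄·Hᵀ·S⁻¹ = [-14/33; 2/33]
step 0: x' = x̄ + K·y = [23/33, -8/33]
step 0: P' = (I − K·H)·P̄ = [35/33 28/33; 28/33 29/33]
step 1: x̄ = F·x = [23/33, 0]
step 1: P̄ = F·P·Fᵀ + Q = [167/33 0; 0 1]
step 1: y = z − H·x̄ = [13/33]
step 1: S = H·P̄·Hᵀ + R = [833/33]
step 1: K = P̄·Hᵀ·S⁻¹ = [-334/833; 66/833]
step 1: x' = x̄ + K·y = [449/833, 26/833]
step 1: P' = (I − K·H)·P̄ = [835/833 668/833; 668/833 701/833]
step 2: x̄ = F·x = [449/833, 0]
step 2: P̄ = F·P·Fᵀ + Q = [4167/833 0; 0 1]
step 2: y = z − H·x̄ = [1731/833]
step 2: S = H·P̄·Hᵀ + R = [20833/833]
step 2: K = P̄·Hᵀ·S⁻¹ = [-8334/20833; 1666/20833]
step 2: x' = x̄ + K·y = [-6089/20833, 3462/20833]
step 2: P' = (I − K·H)·P̄ = [20835/20833 16668/20833; 16668/20833 17501/20833]

step 0: x' = [23/33, -8/33], P' = [35/33 28/33; 28/33 29/33]
step 1: x' = [449/833, 26/833], P' = [835/833 668/833; 668/833 701/833]
step 2: x' = [-6089/20833, 3462/20833], P' = [20835/20833 16668/20833; 16668/20833 17501/20833]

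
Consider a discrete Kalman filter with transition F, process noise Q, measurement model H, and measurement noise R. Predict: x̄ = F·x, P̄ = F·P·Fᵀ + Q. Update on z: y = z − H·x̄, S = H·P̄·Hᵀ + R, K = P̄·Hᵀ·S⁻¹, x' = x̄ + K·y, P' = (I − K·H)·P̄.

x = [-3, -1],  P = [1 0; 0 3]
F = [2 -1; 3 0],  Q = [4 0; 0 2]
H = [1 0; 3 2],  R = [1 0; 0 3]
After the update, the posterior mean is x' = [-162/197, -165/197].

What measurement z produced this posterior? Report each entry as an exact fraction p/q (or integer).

z = [-2, -3]

x̄ = F·x = [-5, -9]
P̄ = F·P·Fᵀ + Q = [11 6; 6 11]
S = H·P̄·Hᵀ + R = [12 45; 45 218]
K = P̄·Hᵀ·S⁻¹ = [373/591 15/197; -164/197 70/197]
x' − x̄ = [823/197, 1608/197] = K·y
y = (KᵀK)⁻¹·Kᵀ·(x' − x̄) = [3, 30]
z = y + H·x̄ = [3, 30] + [-5, -33] = [-2, -3]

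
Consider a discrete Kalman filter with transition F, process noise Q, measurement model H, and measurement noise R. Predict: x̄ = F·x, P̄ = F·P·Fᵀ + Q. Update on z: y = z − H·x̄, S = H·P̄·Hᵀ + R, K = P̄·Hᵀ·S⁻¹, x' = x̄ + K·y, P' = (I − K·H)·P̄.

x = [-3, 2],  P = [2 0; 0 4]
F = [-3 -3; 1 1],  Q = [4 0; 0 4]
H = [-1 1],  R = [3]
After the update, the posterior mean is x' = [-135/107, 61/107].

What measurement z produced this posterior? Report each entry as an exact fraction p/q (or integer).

z = [2]

x̄ = F·x = [3, -1]
P̄ = F·P·Fᵀ + Q = [58 -18; -18 10]
S = H·P̄·Hᵀ + R = [107]
K = P̄·Hᵀ·S⁻¹ = [-76/107; 28/107]
x' − x̄ = [-456/107, 168/107] = K·y
y = (KᵀK)⁻¹·Kᵀ·(x' − x̄) = [6]
z = y + H·x̄ = [6] + [-4] = [2]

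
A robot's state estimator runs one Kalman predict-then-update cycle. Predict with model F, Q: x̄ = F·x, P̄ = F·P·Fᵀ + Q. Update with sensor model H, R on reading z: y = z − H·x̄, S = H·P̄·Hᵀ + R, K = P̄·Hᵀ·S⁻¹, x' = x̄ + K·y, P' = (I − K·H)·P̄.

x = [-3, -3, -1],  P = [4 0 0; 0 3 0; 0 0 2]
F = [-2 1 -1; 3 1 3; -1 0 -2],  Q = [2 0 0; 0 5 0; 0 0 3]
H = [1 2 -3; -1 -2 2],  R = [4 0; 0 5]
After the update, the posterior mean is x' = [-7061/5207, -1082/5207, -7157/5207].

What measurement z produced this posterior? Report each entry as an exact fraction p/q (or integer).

x̄ = F·x = [4, -15, 5]
P̄ = F·P·Fᵀ + Q = [23 -27 12; -27 62 -24; 12 -24 15]
S = H·P̄·Hᵀ + R = [518 -433; -433 372]
K = P̄·Hᵀ·S⁻¹ = [-1109/5207 -521/5207; 83/5207 -1933/5207; -1554/5207 -885/5207]
x' − x̄ = [-27889/5207, 77023/5207, -33192/5207] = K·y
y = (KᵀK)⁻¹·Kᵀ·(x' − x̄) = [43, -38]
z = y + H·x̄ = [43, -38] + [-41, 36] = [2, -2]

z = [2, -2]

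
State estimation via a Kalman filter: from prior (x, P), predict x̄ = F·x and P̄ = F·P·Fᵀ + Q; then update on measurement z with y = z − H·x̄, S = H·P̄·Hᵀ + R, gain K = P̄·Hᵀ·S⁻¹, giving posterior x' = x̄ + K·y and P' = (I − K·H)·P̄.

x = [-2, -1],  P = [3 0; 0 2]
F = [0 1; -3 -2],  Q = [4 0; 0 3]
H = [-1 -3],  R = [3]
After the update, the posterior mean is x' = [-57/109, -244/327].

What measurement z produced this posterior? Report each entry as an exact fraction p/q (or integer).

z = [3]

x̄ = F·x = [-1, 8]
P̄ = F·P·Fᵀ + Q = [6 -4; -4 38]
S = H·P̄·Hᵀ + R = [327]
K = P̄·Hᵀ·S⁻¹ = [2/109; -110/327]
x' − x̄ = [52/109, -2860/327] = K·y
y = (KᵀK)⁻¹·Kᵀ·(x' − x̄) = [26]
z = y + H·x̄ = [26] + [-23] = [3]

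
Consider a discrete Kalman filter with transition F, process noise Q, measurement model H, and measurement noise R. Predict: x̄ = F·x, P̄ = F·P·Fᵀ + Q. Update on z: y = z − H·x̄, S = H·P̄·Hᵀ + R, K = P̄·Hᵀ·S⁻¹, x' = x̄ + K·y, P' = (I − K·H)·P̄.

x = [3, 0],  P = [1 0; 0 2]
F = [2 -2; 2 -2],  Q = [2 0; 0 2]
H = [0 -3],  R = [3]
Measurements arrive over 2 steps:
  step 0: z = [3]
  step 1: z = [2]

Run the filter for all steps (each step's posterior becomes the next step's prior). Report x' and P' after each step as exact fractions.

step 0: x' = [6/43, -36/43], P' = [170/43 12/43; 12/43 14/43]
step 1: x' = [-692/2221, -1368/2221], P' = [8922/2221 640/2221; 640/2221 726/2221]

step 0: x̄ = F·x = [6, 6]
step 0: P̄ = F·P·Fᵀ + Q = [14 12; 12 14]
step 0: y = z − H·x̄ = [21]
step 0: S = H·P̄·Hᵀ + R = [129]
step 0: K = P̄·Hᵀ·S⁻¹ = [-12/43; -14/43]
step 0: x' = x̄ + K·y = [6/43, -36/43]
step 0: P' = (I − K·H)·P̄ = [170/43 12/43; 12/43 14/43]
step 1: x̄ = F·x = [84/43, 84/43]
step 1: P̄ = F·P·Fᵀ + Q = [726/43 640/43; 640/43 726/43]
step 1: y = z − H·x̄ = [338/43]
step 1: S = H·P̄·Hᵀ + R = [6663/43]
step 1: K = P̄·Hᵀ·S⁻¹ = [-640/2221; -726/2221]
step 1: x' = x̄ + K·y = [-692/2221, -1368/2221]
step 1: P' = (I − K·H)·P̄ = [8922/2221 640/2221; 640/2221 726/2221]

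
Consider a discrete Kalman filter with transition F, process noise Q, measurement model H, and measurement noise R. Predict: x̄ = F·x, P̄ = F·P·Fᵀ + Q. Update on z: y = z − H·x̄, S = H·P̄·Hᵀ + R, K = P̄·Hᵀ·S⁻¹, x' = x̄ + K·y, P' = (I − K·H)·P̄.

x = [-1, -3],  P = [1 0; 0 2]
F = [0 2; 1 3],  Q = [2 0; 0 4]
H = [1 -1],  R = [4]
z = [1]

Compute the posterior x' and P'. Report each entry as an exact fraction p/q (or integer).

x' = [-72/13, -97/13]
P' = [126/13 134/13; 134/13 178/13]

x̄ = F·x = [-6, -10]
P̄ = F·P·Fᵀ + Q = [10 12; 12 23]
y = z − H·x̄ = [-3]
S = H·P̄·Hᵀ + R = [13]
K = P̄·Hᵀ·S⁻¹ = [-2/13; -11/13]
x' = x̄ + K·y = [-72/13, -97/13]
P' = (I − K·H)·P̄ = [126/13 134/13; 134/13 178/13]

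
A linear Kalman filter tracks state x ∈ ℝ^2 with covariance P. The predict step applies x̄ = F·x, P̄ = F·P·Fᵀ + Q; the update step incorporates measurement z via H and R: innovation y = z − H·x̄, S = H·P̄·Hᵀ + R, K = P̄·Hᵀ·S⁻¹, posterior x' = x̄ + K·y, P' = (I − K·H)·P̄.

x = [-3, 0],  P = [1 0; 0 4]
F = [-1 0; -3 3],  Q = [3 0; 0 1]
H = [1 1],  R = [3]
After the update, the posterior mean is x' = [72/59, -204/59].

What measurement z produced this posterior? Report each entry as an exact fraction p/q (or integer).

z = [-3]

x̄ = F·x = [3, 9]
P̄ = F·P·Fᵀ + Q = [4 3; 3 46]
S = H·P̄·Hᵀ + R = [59]
K = P̄·Hᵀ·S⁻¹ = [7/59; 49/59]
x' − x̄ = [-105/59, -735/59] = K·y
y = (KᵀK)⁻¹·Kᵀ·(x' − x̄) = [-15]
z = y + H·x̄ = [-15] + [12] = [-3]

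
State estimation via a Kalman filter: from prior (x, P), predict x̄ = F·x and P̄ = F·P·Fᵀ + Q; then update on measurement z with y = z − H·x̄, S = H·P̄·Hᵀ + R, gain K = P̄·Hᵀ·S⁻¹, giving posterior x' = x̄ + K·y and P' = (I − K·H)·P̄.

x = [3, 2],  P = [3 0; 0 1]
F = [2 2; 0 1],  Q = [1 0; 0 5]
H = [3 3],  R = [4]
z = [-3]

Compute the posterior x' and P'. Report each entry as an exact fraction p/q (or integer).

x̄ = F·x = [10, 2]
P̄ = F·P·Fᵀ + Q = [17 2; 2 6]
y = z − H·x̄ = [-39]
S = H·P̄·Hᵀ + R = [247]
K = P̄·Hᵀ·S⁻¹ = [3/13; 24/247]
x' = x̄ + K·y = [1, -34/19]
P' = (I − K·H)·P̄ = [50/13 -46/13; -46/13 906/247]

x' = [1, -34/19]
P' = [50/13 -46/13; -46/13 906/247]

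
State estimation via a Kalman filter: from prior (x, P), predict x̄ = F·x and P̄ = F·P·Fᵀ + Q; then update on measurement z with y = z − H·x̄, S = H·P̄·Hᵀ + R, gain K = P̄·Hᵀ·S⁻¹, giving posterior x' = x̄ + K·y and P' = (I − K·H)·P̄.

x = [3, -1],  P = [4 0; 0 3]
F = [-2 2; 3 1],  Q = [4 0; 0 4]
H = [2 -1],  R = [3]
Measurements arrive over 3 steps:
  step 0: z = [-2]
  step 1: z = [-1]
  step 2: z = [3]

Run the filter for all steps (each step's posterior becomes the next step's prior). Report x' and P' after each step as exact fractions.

step 0: x̄ = F·x = [-8, 8]
step 0: P̄ = F·P·Fᵀ + Q = [32 -18; -18 43]
step 0: y = z − H·x̄ = [22]
step 0: S = H·P̄·Hᵀ + R = [246]
step 0: K = P̄·Hᵀ·S⁻¹ = [1/3; -79/246]
step 0: x' = x̄ + K·y = [-2/3, 115/123]
step 0: P' = (I − K·H)·P̄ = [14/3 25/3; 25/3 4337/246]
step 1: x̄ = F·x = [394/123, -131/123]
step 1: P̄ = F·P·Fᵀ + Q = [3262/123 4993/123; 4993/123 27953/246]
step 1: y = z − H·x̄ = [-1042/123]
step 1: S = H·P̄·Hᵀ + R = [14843/246]
step 1: K = P̄·Hᵀ·S⁻¹ = [3062/14843; -7981/14843]
step 1: x' = x̄ + K·y = [21606/14843, 51803/14843]
step 1: P' = (I − K·H)·P̄ = [355528/14843 701870/14843; 701870/14843 1427683/14843]
step 2: x̄ = F·x = [60394/14843, 116621/14843]
step 2: P̄ = F·P·Fᵀ + Q = [1577256/14843 3529678/14843; 3529678/14843 8898027/14843]
step 2: y = z − H·x̄ = [40362/14843]
step 2: S = H·P̄·Hᵀ + R = [1132868/14843]
step 2: K = P̄·Hᵀ·S⁻¹ = [-17053/51494; -1838671/1132868]
step 2: x' = x̄ + K·y = [81575/25747, 1950541/566434]
step 2: P' = (I − K·H)·P̄ = [2520431/25747 10132883/51494; 10132883/51494 451362865/1132868]

step 0: x' = [-2/3, 115/123], P' = [14/3 25/3; 25/3 4337/246]
step 1: x' = [21606/14843, 51803/14843], P' = [355528/14843 701870/14843; 701870/14843 1427683/14843]
step 2: x' = [81575/25747, 1950541/566434], P' = [2520431/25747 10132883/51494; 10132883/51494 451362865/1132868]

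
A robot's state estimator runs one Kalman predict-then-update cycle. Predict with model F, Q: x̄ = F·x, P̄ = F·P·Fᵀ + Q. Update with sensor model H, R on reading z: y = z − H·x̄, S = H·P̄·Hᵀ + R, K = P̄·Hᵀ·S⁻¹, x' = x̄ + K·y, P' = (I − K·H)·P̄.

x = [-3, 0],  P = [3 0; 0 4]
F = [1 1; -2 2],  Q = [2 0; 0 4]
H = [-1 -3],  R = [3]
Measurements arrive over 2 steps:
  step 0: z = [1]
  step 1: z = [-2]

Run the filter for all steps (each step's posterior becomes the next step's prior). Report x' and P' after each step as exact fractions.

step 0: x̄ = F·x = [-3, 6]
step 0: P̄ = F·P·Fᵀ + Q = [9 2; 2 32]
step 0: y = z − H·x̄ = [16]
step 0: S = H·P̄·Hᵀ + R = [312]
step 0: K = P̄·Hᵀ·S⁻¹ = [-5/104; -49/156]
step 0: x' = x̄ + K·y = [-49/13, 38/39]
step 0: P' = (I − K·H)·P̄ = [861/104 -141/52; -141/52 95/78]
step 1: x̄ = F·x = [-109/39, 370/39]
step 1: P̄ = F·P·Fᵀ + Q = [1895/312 -2203/156; -2203/156 4967/78]
step 1: y = z − H·x̄ = [71/3]
step 1: S = H·P̄·Hᵀ + R = [11939/24]
step 1: K = P̄·Hᵀ·S⁻¹ = [871/11939; -4246/11939]
step 1: x' = x̄ + K·y = [-165806/155207, 166124/155207]
step 1: P' = (I − K·H)·P̄ = [531753/155207 -188574/155207; -188574/155207 118056/155207]

step 0: x' = [-49/13, 38/39], P' = [861/104 -141/52; -141/52 95/78]
step 1: x' = [-165806/155207, 166124/155207], P' = [531753/155207 -188574/155207; -188574/155207 118056/155207]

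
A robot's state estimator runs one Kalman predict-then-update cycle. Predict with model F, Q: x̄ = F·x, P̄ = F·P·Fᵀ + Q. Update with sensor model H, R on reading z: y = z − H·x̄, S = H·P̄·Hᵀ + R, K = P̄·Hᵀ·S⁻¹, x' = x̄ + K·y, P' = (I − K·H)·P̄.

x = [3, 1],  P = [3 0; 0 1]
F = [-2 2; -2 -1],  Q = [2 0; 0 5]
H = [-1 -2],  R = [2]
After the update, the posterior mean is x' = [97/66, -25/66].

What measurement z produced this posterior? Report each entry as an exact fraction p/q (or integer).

x̄ = F·x = [-4, -7]
P̄ = F·P·Fᵀ + Q = [18 10; 10 18]
S = H·P̄·Hᵀ + R = [132]
K = P̄·Hᵀ·S⁻¹ = [-19/66; -23/66]
x' − x̄ = [361/66, 437/66] = K·y
y = (KᵀK)⁻¹·Kᵀ·(x' − x̄) = [-19]
z = y + H·x̄ = [-19] + [18] = [-1]

z = [-1]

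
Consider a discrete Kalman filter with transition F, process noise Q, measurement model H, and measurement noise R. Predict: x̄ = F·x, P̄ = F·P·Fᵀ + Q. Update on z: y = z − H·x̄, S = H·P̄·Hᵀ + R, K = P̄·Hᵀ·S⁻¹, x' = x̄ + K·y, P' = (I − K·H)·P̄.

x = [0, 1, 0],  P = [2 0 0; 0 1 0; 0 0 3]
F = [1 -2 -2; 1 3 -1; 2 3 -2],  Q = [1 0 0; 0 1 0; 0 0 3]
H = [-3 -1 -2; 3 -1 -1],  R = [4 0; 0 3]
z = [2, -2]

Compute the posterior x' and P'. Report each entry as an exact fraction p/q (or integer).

x̄ = F·x = [-2, 3, 3]
P̄ = F·P·Fᵀ + Q = [19 2 10; 2 15 19; 10 19 32]
y = z − H·x̄ = [5, 10]
S = H·P̄·Hᵀ + R = [526 -65; -65 187]
K = P̄·Hᵀ·S⁻¹ = [-11848/94137 18535/94137; -12853/94137 -18563/94137; -22496/94137 -18391/94137]
x' = x̄ + K·y = [-62164/94137, 32516/94137, -13979/94137]
P' = (I − K·H)·P̄ = [18536/94137 8222/94137 -8219/94137; 8222/94137 133964/94137 -53609/94137; -8219/94137 -53609/94137 84125/94137]

x' = [-62164/94137, 32516/94137, -13979/94137]
P' = [18536/94137 8222/94137 -8219/94137; 8222/94137 133964/94137 -53609/94137; -8219/94137 -53609/94137 84125/94137]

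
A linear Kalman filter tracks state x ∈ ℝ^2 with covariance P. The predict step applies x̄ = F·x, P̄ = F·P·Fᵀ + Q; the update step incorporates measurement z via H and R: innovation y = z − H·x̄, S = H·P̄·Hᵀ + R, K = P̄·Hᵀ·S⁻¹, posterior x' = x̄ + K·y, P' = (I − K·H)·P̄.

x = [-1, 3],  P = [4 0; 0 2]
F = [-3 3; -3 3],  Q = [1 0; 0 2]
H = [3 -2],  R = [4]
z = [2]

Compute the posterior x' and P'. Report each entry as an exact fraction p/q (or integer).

x' = [22/5, 16/3]
P' = [292/25 16; 16 68/3]

x̄ = F·x = [12, 12]
P̄ = F·P·Fᵀ + Q = [55 54; 54 56]
y = z − H·x̄ = [-10]
S = H·P̄·Hᵀ + R = [75]
K = P̄·Hᵀ·S⁻¹ = [19/25; 2/3]
x' = x̄ + K·y = [22/5, 16/3]
P' = (I − K·H)·P̄ = [292/25 16; 16 68/3]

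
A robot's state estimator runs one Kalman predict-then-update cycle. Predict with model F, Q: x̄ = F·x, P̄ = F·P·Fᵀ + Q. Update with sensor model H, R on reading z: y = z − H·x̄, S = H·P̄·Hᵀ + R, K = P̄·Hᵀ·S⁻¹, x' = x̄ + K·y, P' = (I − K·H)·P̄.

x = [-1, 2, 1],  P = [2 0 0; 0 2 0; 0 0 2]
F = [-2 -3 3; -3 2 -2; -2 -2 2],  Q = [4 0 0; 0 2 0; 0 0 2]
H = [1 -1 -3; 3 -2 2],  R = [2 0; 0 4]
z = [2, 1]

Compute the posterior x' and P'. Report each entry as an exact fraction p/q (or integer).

x̄ = F·x = [-1, 5, 0]
P̄ = F·P·Fᵀ + Q = [48 -12 32; -12 36 -4; 32 -4 26]
y = z − H·x̄ = [8, 14]
S = H·P̄·Hᵀ + R = [128 -120; -120 1244]
K = P̄·Hᵀ·S⁻¹ = [-1059/9052 793/4526; -3669/9052 -599/4526; -4191/18104 933/9052]
x' = x̄ + K·y = [1170/2263, -216/2263, -1851/4526]
P' = (I − K·H)·P̄ = [7105/2263 9307/2263 -1115/4526; 9307/2263 13705/2263 -1709/4526; -1115/4526 -1709/4526 1793/9052]

x' = [1170/2263, -216/2263, -1851/4526]
P' = [7105/2263 9307/2263 -1115/4526; 9307/2263 13705/2263 -1709/4526; -1115/4526 -1709/4526 1793/9052]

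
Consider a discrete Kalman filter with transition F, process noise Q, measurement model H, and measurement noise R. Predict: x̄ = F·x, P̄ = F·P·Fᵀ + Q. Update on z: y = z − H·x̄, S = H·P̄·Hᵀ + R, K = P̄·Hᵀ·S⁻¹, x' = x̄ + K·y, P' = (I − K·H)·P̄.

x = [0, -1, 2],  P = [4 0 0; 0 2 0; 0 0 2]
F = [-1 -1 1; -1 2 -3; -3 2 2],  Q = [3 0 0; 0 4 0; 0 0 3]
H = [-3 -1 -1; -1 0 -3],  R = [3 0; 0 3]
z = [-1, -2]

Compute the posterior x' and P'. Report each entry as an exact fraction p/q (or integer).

x̄ = F·x = [3, -8, 2]
P̄ = F·P·Fᵀ + Q = [11 -6 12; -6 34 8; 12 8 55]
y = z − H·x̄ = [2, 7]
S = H·P̄·Hᵀ + R = [243 336; 336 581]
K = P̄·Hᵀ·S⁻¹ = [-109/449 187/3143; -376/1347 410/3143; 31/449 -1083/3143]
x' = x̄ + K·y = [1316/449, -10298/1347, -123/449]
P' = (I − K·H)·P̄ = [13605/3143 -33804/3143 -4722/3143; -33804/3143 93186/3143 10858/3143; -4722/3143 10858/3143 2657/3143]

x' = [1316/449, -10298/1347, -123/449]
P' = [13605/3143 -33804/3143 -4722/3143; -33804/3143 93186/3143 10858/3143; -4722/3143 10858/3143 2657/3143]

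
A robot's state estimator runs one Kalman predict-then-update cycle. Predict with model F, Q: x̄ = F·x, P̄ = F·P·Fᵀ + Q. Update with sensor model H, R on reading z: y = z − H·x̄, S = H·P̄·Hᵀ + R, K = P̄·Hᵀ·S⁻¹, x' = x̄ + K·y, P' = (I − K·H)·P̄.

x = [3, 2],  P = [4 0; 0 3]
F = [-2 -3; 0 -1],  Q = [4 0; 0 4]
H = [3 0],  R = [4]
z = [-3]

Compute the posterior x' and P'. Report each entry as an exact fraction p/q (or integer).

x̄ = F·x = [-12, -2]
P̄ = F·P·Fᵀ + Q = [47 9; 9 7]
y = z − H·x̄ = [33]
S = H·P̄·Hᵀ + R = [427]
K = P̄·Hᵀ·S⁻¹ = [141/427; 27/427]
x' = x̄ + K·y = [-471/427, 37/427]
P' = (I − K·H)·P̄ = [188/427 36/427; 36/427 2260/427]

x' = [-471/427, 37/427]
P' = [188/427 36/427; 36/427 2260/427]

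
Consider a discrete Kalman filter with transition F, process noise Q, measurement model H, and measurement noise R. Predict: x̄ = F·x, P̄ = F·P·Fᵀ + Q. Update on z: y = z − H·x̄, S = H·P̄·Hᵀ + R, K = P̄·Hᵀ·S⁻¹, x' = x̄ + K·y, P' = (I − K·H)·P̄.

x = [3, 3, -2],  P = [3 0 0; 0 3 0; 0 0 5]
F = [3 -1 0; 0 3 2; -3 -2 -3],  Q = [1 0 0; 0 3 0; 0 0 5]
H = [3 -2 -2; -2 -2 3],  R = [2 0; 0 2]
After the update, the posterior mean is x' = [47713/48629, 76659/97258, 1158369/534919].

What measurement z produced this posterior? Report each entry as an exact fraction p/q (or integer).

x̄ = F·x = [6, 5, -9]
P̄ = F·P·Fᵀ + Q = [31 -9 -21; -9 50 -48; -21 -48 89]
S = H·P̄·Hᵀ + R = [813 -679; -679 1883]
K = P̄·Hᵀ·S⁻¹ = [1399/6947 768/48629; -2751/13894 -18617/97258; 140/76417 115405/534919]
x' − x̄ = [-244061/48629, -409631/97258, 5972640/534919] = K·y
y = (KᵀK)⁻¹·Kᵀ·(x' − x̄) = [-29, 52]
z = y + H·x̄ = [-29, 52] + [26, -49] = [-3, 3]

z = [-3, 3]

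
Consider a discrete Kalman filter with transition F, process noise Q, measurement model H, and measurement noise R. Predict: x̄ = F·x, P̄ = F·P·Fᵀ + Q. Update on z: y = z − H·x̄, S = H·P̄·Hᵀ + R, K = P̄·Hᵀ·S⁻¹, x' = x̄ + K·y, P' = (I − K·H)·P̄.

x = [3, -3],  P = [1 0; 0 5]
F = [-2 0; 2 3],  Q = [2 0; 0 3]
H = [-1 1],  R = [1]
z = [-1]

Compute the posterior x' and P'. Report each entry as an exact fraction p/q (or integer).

x' = [-362/67, -425/67]
P' = [302/67 292/67; 292/67 348/67]

x̄ = F·x = [-6, -3]
P̄ = F·P·Fᵀ + Q = [6 -4; -4 52]
y = z − H·x̄ = [-4]
S = H·P̄·Hᵀ + R = [67]
K = P̄·Hᵀ·S⁻¹ = [-10/67; 56/67]
x' = x̄ + K·y = [-362/67, -425/67]
P' = (I − K·H)·P̄ = [302/67 292/67; 292/67 348/67]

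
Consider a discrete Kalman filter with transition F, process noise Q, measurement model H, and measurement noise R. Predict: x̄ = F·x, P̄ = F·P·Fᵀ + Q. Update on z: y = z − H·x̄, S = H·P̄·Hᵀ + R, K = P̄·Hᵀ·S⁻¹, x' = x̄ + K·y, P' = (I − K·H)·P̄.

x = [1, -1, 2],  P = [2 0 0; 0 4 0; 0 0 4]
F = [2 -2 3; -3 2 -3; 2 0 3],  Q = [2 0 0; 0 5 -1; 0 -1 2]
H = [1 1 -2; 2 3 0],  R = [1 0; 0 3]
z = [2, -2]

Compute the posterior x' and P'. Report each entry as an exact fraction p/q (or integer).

x' = [27232/12203, -25851/12203, -10820/12203]
P' = [286530/12203 -192342/12203 49206/12203; -192342/12203 132963/12203 -31171/12203; 49206/12203 -31171/12203 12344/12203]

x̄ = F·x = [10, -11, 8]
P̄ = F·P·Fᵀ + Q = [62 -64 44; -64 75 -49; 44 -49 46]
y = z − H·x̄ = [19, 11]
S = H·P̄·Hᵀ + R = [214 147; 147 158]
K = P̄·Hᵀ·S⁻¹ = [-4224/12203 -1322/12203; 2963/12203 4735/12203; -6653/12203 1633/12203]
x' = x̄ + K·y = [27232/12203, -25851/12203, -10820/12203]
P' = (I − K·H)·P̄ = [286530/12203 -192342/12203 49206/12203; -192342/12203 132963/12203 -31171/12203; 49206/12203 -31171/12203 12344/12203]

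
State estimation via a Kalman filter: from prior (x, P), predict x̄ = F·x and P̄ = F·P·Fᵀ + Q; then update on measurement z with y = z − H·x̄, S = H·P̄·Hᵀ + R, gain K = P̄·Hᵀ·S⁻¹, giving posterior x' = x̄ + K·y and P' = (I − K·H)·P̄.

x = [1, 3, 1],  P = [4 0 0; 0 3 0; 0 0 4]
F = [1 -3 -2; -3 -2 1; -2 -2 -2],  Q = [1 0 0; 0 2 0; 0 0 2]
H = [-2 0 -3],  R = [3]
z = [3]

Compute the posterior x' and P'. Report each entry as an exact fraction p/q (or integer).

x' = [-344/307, -3608/921, -280/921]
P' = [4644/307 -5254/307 -3038/307; -5254/307 43334/921 10588/921; -3038/307 10588/921 6266/921]

x̄ = F·x = [-10, -8, -10]
P̄ = F·P·Fᵀ + Q = [48 -2 26; -2 54 28; 26 28 46]
y = z − H·x̄ = [-47]
S = H·P̄·Hᵀ + R = [921]
K = P̄·Hᵀ·S⁻¹ = [-58/307; -80/921; -190/921]
x' = x̄ + K·y = [-344/307, -3608/921, -280/921]
P' = (I − K·H)·P̄ = [4644/307 -5254/307 -3038/307; -5254/307 43334/921 10588/921; -3038/307 10588/921 6266/921]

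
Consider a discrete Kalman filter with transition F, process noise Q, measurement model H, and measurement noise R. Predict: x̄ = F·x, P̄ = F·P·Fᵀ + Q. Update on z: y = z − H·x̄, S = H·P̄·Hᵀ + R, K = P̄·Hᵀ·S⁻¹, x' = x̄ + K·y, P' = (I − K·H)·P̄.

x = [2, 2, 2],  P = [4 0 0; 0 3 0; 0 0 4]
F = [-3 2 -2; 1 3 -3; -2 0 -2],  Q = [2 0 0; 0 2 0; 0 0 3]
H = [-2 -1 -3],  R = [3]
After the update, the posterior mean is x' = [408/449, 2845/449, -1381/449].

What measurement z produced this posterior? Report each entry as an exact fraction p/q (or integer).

x̄ = F·x = [-6, 2, -8]
P̄ = F·P·Fᵀ + Q = [66 30 40; 30 69 16; 40 16 35]
S = H·P̄·Hᵀ + R = [1347]
K = P̄·Hᵀ·S⁻¹ = [-94/449; -59/449; -67/449]
x' − x̄ = [3102/449, 1947/449, 2211/449] = K·y
y = (KᵀK)⁻¹·Kᵀ·(x' − x̄) = [-33]
z = y + H·x̄ = [-33] + [34] = [1]

z = [1]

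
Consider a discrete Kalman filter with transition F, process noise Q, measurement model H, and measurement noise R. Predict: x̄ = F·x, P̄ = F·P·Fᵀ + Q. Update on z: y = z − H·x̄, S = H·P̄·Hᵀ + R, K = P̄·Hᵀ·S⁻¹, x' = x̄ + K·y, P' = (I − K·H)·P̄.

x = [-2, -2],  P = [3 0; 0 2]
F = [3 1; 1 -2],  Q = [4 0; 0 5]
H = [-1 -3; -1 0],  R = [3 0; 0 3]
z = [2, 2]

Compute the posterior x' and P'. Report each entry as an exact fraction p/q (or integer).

x̄ = F·x = [-8, 2]
P̄ = F·P·Fᵀ + Q = [33 5; 5 16]
y = z − H·x̄ = [0, -6]
S = H·P̄·Hᵀ + R = [210 48; 48 36]
K = P̄·Hᵀ·S⁻¹ = [-2/73 -257/292; -139/438 83/292]
x' = x̄ + K·y = [-397/146, 43/146]
P' = (I − K·H)·P̄ = [771/292 -249/292; -249/292 527/876]

x' = [-397/146, 43/146]
P' = [771/292 -249/292; -249/292 527/876]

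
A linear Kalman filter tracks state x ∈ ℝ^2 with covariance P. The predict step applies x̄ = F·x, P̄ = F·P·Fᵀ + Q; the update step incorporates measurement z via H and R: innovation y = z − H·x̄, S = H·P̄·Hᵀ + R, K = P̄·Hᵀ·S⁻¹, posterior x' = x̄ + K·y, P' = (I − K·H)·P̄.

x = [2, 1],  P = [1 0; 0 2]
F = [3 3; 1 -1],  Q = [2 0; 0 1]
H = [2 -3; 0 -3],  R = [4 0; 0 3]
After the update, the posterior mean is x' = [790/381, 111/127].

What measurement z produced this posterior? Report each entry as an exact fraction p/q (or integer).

x̄ = F·x = [9, 1]
P̄ = F·P·Fᵀ + Q = [29 -3; -3 4]
S = H·P̄·Hᵀ + R = [192 54; 54 39]
K = P̄·Hᵀ·S⁻¹ = [709/1524 -105/254; -3/254 -37/127]
x' − x̄ = [-2639/381, -16/127] = K·y
y = (KᵀK)⁻¹·Kᵀ·(x' − x̄) = [-14, 1]
z = y + H·x̄ = [-14, 1] + [15, -3] = [1, -2]

z = [1, -2]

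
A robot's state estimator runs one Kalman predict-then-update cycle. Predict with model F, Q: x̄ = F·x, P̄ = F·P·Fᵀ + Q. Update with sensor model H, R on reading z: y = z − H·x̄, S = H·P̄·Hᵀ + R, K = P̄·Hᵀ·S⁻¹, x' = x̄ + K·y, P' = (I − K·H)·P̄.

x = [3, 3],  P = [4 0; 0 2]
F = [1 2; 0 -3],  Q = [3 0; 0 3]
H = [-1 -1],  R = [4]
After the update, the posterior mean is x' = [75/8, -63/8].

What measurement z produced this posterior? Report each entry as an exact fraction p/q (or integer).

x̄ = F·x = [9, -9]
P̄ = F·P·Fᵀ + Q = [15 -12; -12 21]
S = H·P̄·Hᵀ + R = [16]
K = P̄·Hᵀ·S⁻¹ = [-3/16; -9/16]
x' − x̄ = [3/8, 9/8] = K·y
y = (KᵀK)⁻¹·Kᵀ·(x' − x̄) = [-2]
z = y + H·x̄ = [-2] + [0] = [-2]

z = [-2]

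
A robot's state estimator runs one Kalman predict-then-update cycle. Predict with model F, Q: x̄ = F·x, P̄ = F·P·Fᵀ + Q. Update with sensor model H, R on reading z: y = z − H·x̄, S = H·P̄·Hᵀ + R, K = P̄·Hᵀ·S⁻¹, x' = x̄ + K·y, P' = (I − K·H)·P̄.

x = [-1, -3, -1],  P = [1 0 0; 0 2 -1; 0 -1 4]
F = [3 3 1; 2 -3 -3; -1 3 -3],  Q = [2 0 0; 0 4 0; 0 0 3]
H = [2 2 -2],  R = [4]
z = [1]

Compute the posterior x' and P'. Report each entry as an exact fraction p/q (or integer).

x̄ = F·x = [-13, 10, -5]
P̄ = F·P·Fᵀ + Q = [27 -12 9; -12 44 16; 9 16 76]
y = z − H·x̄ = [-3]
S = H·P̄·Hᵀ + R = [296]
K = P̄·Hᵀ·S⁻¹ = [3/74; 4/37; -51/148]
x' = x̄ + K·y = [-971/74, 358/37, -587/148]
P' = (I − K·H)·P̄ = [981/37 -492/37 486/37; -492/37 1500/37 1000/37; 486/37 1000/37 3023/74]

x' = [-971/74, 358/37, -587/148]
P' = [981/37 -492/37 486/37; -492/37 1500/37 1000/37; 486/37 1000/37 3023/74]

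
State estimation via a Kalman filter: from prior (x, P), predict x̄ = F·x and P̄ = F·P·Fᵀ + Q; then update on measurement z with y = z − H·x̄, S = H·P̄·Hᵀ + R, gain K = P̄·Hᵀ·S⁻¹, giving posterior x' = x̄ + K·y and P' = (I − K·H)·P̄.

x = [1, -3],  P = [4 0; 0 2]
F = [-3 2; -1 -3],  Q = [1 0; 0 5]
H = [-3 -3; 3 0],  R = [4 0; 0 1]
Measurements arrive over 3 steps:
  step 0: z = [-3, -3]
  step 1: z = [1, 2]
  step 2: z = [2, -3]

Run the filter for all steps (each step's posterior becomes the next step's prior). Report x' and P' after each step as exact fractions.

step 0: x̄ = F·x = [-9, 8]
step 0: P̄ = F·P·Fᵀ + Q = [45 0; 0 27]
step 0: y = z − H·x̄ = [-6, 24]
step 0: S = H·P̄·Hᵀ + R = [652 -405; -405 406]
step 0: K = P̄·Hᵀ·S⁻¹ = [-135/100687 33345/100687; -32886/100687 -32805/100687]
step 0: x' = x̄ + K·y = [-105093/100687, 215492/100687]
step 0: P' = (I − K·H)·P̄ = [11115/100687 -10935/100687; -10935/100687 54783/100687]
step 1: x̄ = F·x = [746263/100687, -541383/100687]
step 1: P̄ = F·P·Fᵀ + Q = [551074/100687 -371898/100687; -371898/100687 941987/100687]
step 1: y = z − H·x̄ = [715327/100687, -2037415/100687]
step 1: S = H·P̄·Hᵀ + R = [7146133/100687 -1612584/100687; -1612584/100687 5060353/100687]
step 1: K = P̄·Hᵀ·S⁻¹ = [-537528/333325339 108726402/333325339; -103823781/333325339 -106576290/333325339]
step 1: x' = x̄ + K·y = [266599033/333325339, -373280502/333325339]
step 1: P' = (I − K·H)·P̄ = [36242134/333325339 -35525430/333325339; -35525430/333325339 173957138/333325339]
step 2: x̄ = F·x = [-1546358103/333325339, 853242473/333325339]
step 2: P̄ = F·P·Fᵀ + Q = [1781638257/333325339 -1183694436/333325339; -1183694436/333325339 3055330491/333325339]
step 2: y = z − H·x̄ = [-1412696212/333325339, 3639098292/333325339]
step 2: S = H·P̄·Hᵀ + R = [23559520240/333325339 -5381494389/333325339; -5381494389/333325339 16368069652/333325339]
step 2: K = P̄·Hᵀ·S⁻¹ = [-1793831463/1070015821381 348818767047/1070015821381; -333054016128/1070015821381 -341643441195/1070015821381]
step 2: x' = x̄ + K·y = [-1148150688417/1070015821381, 420649176131/1070015821381]
step 2: P' = (I − K·H)·P̄ = [116272922349/1070015821381 -113881147065/1070015821381; -113881147065/1070015821381 557953168569/1070015821381]

step 0: x' = [-105093/100687, 215492/100687], P' = [11115/100687 -10935/100687; -10935/100687 54783/100687]
step 1: x' = [266599033/333325339, -373280502/333325339], P' = [36242134/333325339 -35525430/333325339; -35525430/333325339 173957138/333325339]
step 2: x' = [-1148150688417/1070015821381, 420649176131/1070015821381], P' = [116272922349/1070015821381 -113881147065/1070015821381; -113881147065/1070015821381 557953168569/1070015821381]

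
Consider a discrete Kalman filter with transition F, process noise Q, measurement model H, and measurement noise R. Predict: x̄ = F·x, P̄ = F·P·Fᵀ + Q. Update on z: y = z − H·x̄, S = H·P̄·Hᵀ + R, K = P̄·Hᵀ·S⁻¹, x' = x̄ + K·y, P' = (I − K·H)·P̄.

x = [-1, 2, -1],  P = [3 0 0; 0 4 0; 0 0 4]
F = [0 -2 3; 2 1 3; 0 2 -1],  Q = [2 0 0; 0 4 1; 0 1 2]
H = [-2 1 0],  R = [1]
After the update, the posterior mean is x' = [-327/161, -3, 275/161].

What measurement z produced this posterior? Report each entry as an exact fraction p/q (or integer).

x̄ = F·x = [-7, -3, 5]
P̄ = F·P·Fᵀ + Q = [54 28 -28; 28 56 -3; -28 -3 22]
S = H·P̄·Hᵀ + R = [161]
K = P̄·Hᵀ·S⁻¹ = [-80/161; 0; 53/161]
x' − x̄ = [800/161, 0, -530/161] = K·y
y = (KᵀK)⁻¹·Kᵀ·(x' − x̄) = [-10]
z = y + H·x̄ = [-10] + [11] = [1]

z = [1]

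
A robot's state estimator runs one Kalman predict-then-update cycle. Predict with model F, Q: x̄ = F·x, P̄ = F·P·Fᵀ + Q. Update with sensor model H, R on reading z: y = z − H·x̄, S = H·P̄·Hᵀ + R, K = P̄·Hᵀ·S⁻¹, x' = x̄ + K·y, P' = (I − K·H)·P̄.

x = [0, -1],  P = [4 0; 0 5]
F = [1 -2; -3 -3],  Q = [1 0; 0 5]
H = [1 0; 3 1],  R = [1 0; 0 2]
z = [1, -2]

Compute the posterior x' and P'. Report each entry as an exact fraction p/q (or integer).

x̄ = F·x = [2, 3]
P̄ = F·P·Fᵀ + Q = [25 18; 18 86]
y = z − H·x̄ = [-1, -11]
S = H·P̄·Hᵀ + R = [26 93; 93 421]
K = P̄·Hᵀ·S⁻¹ = [1876/2297 93/2297; -5442/2297 1966/2297]
x' = x̄ + K·y = [1695/2297, -9293/2297]
P' = (I − K·H)·P̄ = [1876/2297 -5442/2297; -5442/2297 20258/2297]

x' = [1695/2297, -9293/2297]
P' = [1876/2297 -5442/2297; -5442/2297 20258/2297]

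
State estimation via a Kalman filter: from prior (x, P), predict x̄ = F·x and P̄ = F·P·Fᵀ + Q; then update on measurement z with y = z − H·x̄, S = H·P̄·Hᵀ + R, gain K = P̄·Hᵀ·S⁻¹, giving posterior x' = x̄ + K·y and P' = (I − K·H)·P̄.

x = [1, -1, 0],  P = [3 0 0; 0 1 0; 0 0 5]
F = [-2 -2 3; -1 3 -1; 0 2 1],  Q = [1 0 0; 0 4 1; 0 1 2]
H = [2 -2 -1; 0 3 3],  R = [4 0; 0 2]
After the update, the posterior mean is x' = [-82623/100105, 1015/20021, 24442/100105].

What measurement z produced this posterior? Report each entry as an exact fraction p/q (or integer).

z = [-2, 1]

x̄ = F·x = [0, -4, -2]
P̄ = F·P·Fᵀ + Q = [62 -15 11; -15 21 2; 11 2 11]
S = H·P̄·Hᵀ + R = [431 -201; -201 326]
K = P̄·Hᵀ·S⁻¹ = [44206/100105 23571/100105; -2051/20021 2973/20021; 10121/100105 18216/100105]
x' − x̄ = [-82623/100105, 81099/20021, 224652/100105] = K·y
y = (KᵀK)⁻¹·Kᵀ·(x' − x̄) = [-12, 19]
z = y + H·x̄ = [-12, 19] + [10, -18] = [-2, 1]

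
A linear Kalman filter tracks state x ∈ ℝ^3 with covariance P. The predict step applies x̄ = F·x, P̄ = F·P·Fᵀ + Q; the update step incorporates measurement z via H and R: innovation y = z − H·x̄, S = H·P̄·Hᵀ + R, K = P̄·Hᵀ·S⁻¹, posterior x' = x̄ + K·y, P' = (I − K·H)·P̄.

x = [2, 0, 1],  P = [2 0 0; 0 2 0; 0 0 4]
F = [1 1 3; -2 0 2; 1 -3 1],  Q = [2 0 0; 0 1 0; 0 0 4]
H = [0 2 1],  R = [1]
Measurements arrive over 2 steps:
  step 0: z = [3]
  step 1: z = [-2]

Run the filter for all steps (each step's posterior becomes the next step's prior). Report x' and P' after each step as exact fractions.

step 0: x̄ = F·x = [5, -2, 3]
step 0: P̄ = F·P·Fᵀ + Q = [42 20 8; 20 25 4; 8 4 28]
step 0: y = z − H·x̄ = [4]
step 0: S = H·P̄·Hᵀ + R = [145]
step 0: K = P̄·Hᵀ·S⁻¹ = [48/145; 54/145; 36/145]
step 0: x' = x̄ + K·y = [917/145, -74/145, 579/145]
step 0: P' = (I − K·H)·P̄ = [3786/145 308/145 -568/145; 308/145 709/145 -1364/145; -568/145 -1364/145 2764/145]
step 1: x̄ = F·x = [516/29, -676/145, 1718/145]
step 1: P̄ = F·P·Fᵀ + Q = [3737/29 1588/29 3595/29; 1588/29 30889/145 7988/145; 3595/29 7988/145 18711/145]
step 1: y = z − H·x̄ = [-656/145]
step 1: S = H·P̄·Hᵀ + R = [174364/145]
step 1: K = P̄·Hᵀ·S⁻¹ = [33855/174364; 34883/87182; 34687/174364]
step 1: x' = x̄ + K·y = [737328/43591, -282132/43591, 477246/43591]
step 1: P' = (I − K·H)·P̄ = [14564347/174364 -3370613/87182 13516307/174364; -3370613/87182 894198/43591 -3541909/87182; 13516307/174364 -3541909/87182 14202323/174364]

step 0: x' = [917/145, -74/145, 579/145], P' = [3786/145 308/145 -568/145; 308/145 709/145 -1364/145; -568/145 -1364/145 2764/145]
step 1: x' = [737328/43591, -282132/43591, 477246/43591], P' = [14564347/174364 -3370613/87182 13516307/174364; -3370613/87182 894198/43591 -3541909/87182; 13516307/174364 -3541909/87182 14202323/174364]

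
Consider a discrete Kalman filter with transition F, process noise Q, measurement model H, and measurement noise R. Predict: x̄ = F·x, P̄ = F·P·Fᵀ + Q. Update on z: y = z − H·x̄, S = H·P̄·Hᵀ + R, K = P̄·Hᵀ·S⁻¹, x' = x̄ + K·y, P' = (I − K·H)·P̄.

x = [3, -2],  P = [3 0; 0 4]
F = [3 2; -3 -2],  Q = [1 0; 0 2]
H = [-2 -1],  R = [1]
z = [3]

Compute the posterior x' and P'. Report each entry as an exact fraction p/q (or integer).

x̄ = F·x = [5, -5]
P̄ = F·P·Fᵀ + Q = [44 -43; -43 45]
y = z − H·x̄ = [8]
S = H·P̄·Hᵀ + R = [50]
K = P̄·Hᵀ·S⁻¹ = [-9/10; 41/50]
x' = x̄ + K·y = [-11/5, 39/25]
P' = (I − K·H)·P̄ = [7/2 -61/10; -61/10 569/50]

x' = [-11/5, 39/25]
P' = [7/2 -61/10; -61/10 569/50]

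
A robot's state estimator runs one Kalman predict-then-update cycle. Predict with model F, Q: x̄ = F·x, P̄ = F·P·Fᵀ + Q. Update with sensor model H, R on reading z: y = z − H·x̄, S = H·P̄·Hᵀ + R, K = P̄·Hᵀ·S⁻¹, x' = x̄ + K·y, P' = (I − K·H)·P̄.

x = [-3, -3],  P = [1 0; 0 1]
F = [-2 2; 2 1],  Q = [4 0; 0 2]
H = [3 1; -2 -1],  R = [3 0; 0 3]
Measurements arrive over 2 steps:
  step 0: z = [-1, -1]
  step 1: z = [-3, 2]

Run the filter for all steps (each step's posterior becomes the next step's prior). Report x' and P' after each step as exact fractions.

step 0: x' = [188/77, -3617/539], P' = [12/11 -174/77; -174/77 3183/539]
step 1: x' = [-1114864/1197553, -458454/1197553], P' = [738096/1197553 -1223898/1197553; -1223898/1197553 3234729/1197553]

step 0: x̄ = F·x = [0, -9]
step 0: P̄ = F·P·Fᵀ + Q = [12 -2; -2 7]
step 0: y = z − H·x̄ = [8, -10]
step 0: S = H·P̄·Hᵀ + R = [106 -69; -69 50]
step 0: K = P̄·Hᵀ·S⁻¹ = [26/77 2/77; -157/539 -249/539]
step 0: x' = x̄ + K·y = [188/77, -3617/539]
step 0: P' = (I − K·H)·P̄ = [12/11 -174/77; -174/77 3183/539]
step 1: x̄ = F·x = [-9866/539, -985/539]
step 1: P̄ = F·P·Fᵀ + Q = [26984/539 1578/539; 1578/539 1741/539]
step 1: y = z − H·x̄ = [4138/77, -19639/539]
step 1: S = H·P̄·Hᵀ + R = [5218/11 -24505/77; -24505/77 117606/539]
step 1: K = P̄·Hᵀ·S⁻¹ = [330130/1197553 -12014/171079; -145655/1197553 -37473/171079]
step 1: x' = x̄ + K·y = [-1114864/1197553, -458454/1197553]
step 1: P' = (I − K·H)·P̄ = [738096/1197553 -1223898/1197553; -1223898/1197553 3234729/1197553]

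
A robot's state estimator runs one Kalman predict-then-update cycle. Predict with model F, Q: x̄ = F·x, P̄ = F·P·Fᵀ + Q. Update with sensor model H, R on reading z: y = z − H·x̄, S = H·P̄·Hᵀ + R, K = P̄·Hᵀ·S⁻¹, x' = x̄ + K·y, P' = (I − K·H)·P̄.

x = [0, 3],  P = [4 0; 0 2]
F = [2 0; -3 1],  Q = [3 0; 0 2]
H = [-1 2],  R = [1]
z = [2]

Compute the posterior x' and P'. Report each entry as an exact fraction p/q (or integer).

x̄ = F·x = [0, 3]
P̄ = F·P·Fᵀ + Q = [19 -24; -24 40]
y = z − H·x̄ = [-4]
S = H·P̄·Hᵀ + R = [276]
K = P̄·Hᵀ·S⁻¹ = [-67/276; 26/69]
x' = x̄ + K·y = [67/69, 103/69]
P' = (I − K·H)·P̄ = [755/276 86/69; 86/69 56/69]

x' = [67/69, 103/69]
P' = [755/276 86/69; 86/69 56/69]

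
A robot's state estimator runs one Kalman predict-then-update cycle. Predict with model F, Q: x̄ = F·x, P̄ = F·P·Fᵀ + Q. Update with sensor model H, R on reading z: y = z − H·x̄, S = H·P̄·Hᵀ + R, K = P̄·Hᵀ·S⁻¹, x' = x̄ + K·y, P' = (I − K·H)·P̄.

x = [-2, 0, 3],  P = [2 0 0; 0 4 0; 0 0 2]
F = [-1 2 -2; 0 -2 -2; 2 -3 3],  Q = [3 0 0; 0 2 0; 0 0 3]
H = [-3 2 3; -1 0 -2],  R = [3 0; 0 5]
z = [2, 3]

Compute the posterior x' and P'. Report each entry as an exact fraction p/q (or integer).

x̄ = F·x = [-4, -6, 5]
P̄ = F·P·Fᵀ + Q = [29 -8 -40; -8 26 12; -40 12 65]
y = z − H·x̄ = [-13, 9]
S = H·P̄·Hᵀ + R = [1913 -455; -455 134]
K = P̄·Hᵀ·S⁻¹ = [-6677/49317 -3902/49317; 2576/16439 6784/16439; 1492/16439 -5975/16439]
x' = x̄ + K·y = [-145585/49317, -71066/16439, 9024/16439]
P' = (I − K·H)·P̄ = [140224/49317 96952/16439 -20119/16439; 96952/16439 247446/16439 -65436/16439; -20119/16439 -65436/16439 24997/16439]

x' = [-145585/49317, -71066/16439, 9024/16439]
P' = [140224/49317 96952/16439 -20119/16439; 96952/16439 247446/16439 -65436/16439; -20119/16439 -65436/16439 24997/16439]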